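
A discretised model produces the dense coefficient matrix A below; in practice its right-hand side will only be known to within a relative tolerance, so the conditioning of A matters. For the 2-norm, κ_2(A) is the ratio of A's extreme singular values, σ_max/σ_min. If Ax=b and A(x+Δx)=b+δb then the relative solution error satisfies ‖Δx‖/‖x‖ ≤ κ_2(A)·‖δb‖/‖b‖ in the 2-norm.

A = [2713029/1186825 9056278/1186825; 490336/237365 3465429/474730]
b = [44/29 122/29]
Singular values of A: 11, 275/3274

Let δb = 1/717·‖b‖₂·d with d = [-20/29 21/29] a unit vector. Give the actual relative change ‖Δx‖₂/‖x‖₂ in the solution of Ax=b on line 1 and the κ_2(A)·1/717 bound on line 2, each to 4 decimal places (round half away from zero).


largest singular value 11, smallest 275/3274
condition number: 11 ÷ (275/3274) = 130.9600
perturbation bound = 130.9600·1/717 = 0.1826
solve Ax = b  →  x = [-22.7567 7.0161]
2-norm of b is 4.4721; of x, 23.8137
Δx = A⁻¹·δb where δb = 1/717·4.4721·d; ‖Δx‖ = 0.0743
realised ‖Δx‖/‖x‖ = 0.0031
realised/bound (from unrounded values) ≈ 0.0171

0.0031
0.1826


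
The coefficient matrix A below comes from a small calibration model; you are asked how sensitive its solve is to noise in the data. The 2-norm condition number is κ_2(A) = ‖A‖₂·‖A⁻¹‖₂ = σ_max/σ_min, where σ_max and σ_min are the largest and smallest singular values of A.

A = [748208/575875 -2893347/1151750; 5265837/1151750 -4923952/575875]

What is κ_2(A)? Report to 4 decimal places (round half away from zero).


271.0000

form AᵀA = [2820545897/124849700 -52881984/1248497; -52881984/1248497 9915545417/124849700] with trace 374590921/3672050 and determinant 104060401/734410000
λ_max, λ_min = (374590921/3672050 ± √1403107157957184/134839512025)/2 = 10201/100, 10201/7344100
so κ_2 = √((10201/100) / (10201/7344100)) = 271.0000


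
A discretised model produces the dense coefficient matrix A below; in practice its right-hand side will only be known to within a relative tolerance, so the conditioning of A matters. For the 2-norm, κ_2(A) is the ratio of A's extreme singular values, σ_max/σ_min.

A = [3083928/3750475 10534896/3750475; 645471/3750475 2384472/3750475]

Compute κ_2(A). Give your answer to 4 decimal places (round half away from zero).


M = AᵀA = [236222361/334707025 809707752/334707025; 809707752/334707025 2776198464/334707025]. tr(M)=120496833/13388281, det(M)=20736/13388281
char-poly roots: 9 and 2304/13388281
κ = σ_max/σ_min = 3/(48/3659) = 228.6875

228.6875


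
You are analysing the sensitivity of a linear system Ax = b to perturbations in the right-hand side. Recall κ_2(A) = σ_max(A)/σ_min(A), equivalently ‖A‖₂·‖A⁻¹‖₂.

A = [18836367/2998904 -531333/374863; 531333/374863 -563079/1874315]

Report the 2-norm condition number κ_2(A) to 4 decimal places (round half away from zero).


AᵀA = [221818480785/5350044736 -31192966431/3343777960; -31192966431/3343777960 4387225986/2089861225]; tr = 3465939609/79566400, det = 1185921/79566400
λ_max, λ_min = (3465939609/79566400 ± √12012359935376455281/6330812008960000)/2 = 1089/25, 1089/3182656
σ_max=√(1089/25)=(33/5), σ_min=√(1089/3182656)=(33/1784) → κ = 356.8000

356.8000


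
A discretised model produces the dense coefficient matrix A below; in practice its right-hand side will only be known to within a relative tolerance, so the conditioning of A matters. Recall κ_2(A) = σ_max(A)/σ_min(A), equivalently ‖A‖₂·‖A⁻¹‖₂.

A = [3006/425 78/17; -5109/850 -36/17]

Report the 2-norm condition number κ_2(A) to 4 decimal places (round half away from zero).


form AᵀA = [2489841/28900 65286/1445; 65286/1445 7380/289] with trace 11169/100 and determinant 3969/25
λ_max, λ_min = (11169/100 ± √118396161/10000)/2 = 441/4, 36/25
κ_2(A) = √(λ_max/λ_min) = √((441/4) / (36/25)) = 8.7500

8.7500


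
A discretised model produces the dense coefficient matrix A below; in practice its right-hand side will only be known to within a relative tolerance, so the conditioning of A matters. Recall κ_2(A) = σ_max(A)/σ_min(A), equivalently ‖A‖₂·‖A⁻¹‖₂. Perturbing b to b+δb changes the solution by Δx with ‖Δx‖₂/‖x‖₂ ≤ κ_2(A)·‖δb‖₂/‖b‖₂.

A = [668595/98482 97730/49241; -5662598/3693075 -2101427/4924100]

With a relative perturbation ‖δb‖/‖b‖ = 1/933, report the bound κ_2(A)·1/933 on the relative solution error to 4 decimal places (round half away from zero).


M = AᵀA = [1572125806561/32454022500 76422143483/5409003750; 76422143483/5409003750 59445285209/14424010000]. tr(M)=10917617269/207705744, det(M)=17682025/830822976
eigenvalues of AᵀA: λ = (tr ± √(tr²−4·det))/2 = 841/16, 21025/51926436
κ = σ_max/σ_min = (29/4)/(145/7206) = 360.3000
κ_2(A)·‖δb‖/‖b‖ = 0.3862

0.3862


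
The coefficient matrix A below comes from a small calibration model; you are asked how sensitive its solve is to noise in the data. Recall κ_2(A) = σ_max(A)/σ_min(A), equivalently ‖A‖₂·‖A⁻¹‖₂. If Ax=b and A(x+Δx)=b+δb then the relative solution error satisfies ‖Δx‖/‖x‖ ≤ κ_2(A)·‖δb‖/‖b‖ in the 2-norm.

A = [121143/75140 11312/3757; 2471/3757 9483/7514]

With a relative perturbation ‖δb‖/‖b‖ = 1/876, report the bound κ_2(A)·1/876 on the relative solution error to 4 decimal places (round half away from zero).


form AᵀA = [101289721/33408400 4747617/835210; 4747617/835210 3560785/334084] with trace 1582589/115600 and determinant 1369/462400
eigenvalues of AᵀA: λ = (tr ± √(tr²−4·det))/2 = 1369/100, 1/4624
κ = σ_max/σ_min = (37/10)/(1/68) = 251.6000
worst-case relative error ≤ 251.6000 × 1/876 = 0.2872

0.2872


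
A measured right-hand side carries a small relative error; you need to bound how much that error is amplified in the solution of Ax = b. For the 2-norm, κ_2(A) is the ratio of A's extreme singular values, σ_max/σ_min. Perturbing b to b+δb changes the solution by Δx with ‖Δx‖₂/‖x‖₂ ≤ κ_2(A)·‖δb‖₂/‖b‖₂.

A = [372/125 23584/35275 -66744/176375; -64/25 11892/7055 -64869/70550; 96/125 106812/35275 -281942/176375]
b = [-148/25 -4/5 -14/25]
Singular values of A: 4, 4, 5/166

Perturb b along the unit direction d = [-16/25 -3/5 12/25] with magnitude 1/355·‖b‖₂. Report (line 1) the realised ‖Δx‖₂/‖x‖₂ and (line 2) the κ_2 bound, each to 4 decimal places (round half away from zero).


largest singular value 4, smallest 5/166
κ_2(A) = 4 / (5/166) = 132.8000
bound on ‖Δx‖/‖x‖: κ·ε = 132.8000·1/355 = 0.3741
solve Ax = b  →  x = [-1.0000 62.0529 117.4118]
2-norm of b is 6.0000; of x, 132.8047
δb = ε·‖b‖·d = [-0.0108 -0.0101 0.0081]; solving A·Δx = δb gives ‖Δx‖ = 0.5611
realised ‖Δx‖/‖x‖ = 0.0042
tightness: 0.0042 against a bound of 0.3741 (unrounded ratio ≈ 0.0113)

0.0042
0.3741


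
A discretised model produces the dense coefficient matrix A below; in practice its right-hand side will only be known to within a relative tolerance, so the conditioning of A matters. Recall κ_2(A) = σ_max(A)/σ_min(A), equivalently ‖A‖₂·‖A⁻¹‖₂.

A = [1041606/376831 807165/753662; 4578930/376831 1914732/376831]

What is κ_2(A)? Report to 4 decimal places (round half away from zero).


AᵀA = [13118110056/84474481 5465673855/84474481; 5465673855/84474481 9111427641/337897924]; tr = 364401585/1999396, det = 531441/499849
solving λ² − 364401585/1999396·λ + 531441/499849 = 0 gives λ = 729/4, 2916/499849
σ_max=√(729/4)=(27/2), σ_min=√(2916/499849)=(54/707) → κ = 176.7500

176.7500


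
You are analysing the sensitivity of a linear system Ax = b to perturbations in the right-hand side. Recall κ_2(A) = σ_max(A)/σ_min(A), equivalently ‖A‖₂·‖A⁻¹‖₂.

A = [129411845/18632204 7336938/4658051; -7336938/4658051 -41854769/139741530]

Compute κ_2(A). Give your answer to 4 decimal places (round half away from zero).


M = AᵀA = [10475143470409/206519349136 1472979569579/129074593210; 1472979569579/129074593210 29862828662881/11616713388900]. tr(M)=1473146100829/27642387600, det(M)=709956025/4422782016
solving λ² − 1473146100829/27642387600·λ + 709956025/4422782016 = 0 gives λ = 5329/100, 3330625/1105695504
so κ_2 = √((5329/100) / (3330625/1105695504)) = 133.0080

133.0080


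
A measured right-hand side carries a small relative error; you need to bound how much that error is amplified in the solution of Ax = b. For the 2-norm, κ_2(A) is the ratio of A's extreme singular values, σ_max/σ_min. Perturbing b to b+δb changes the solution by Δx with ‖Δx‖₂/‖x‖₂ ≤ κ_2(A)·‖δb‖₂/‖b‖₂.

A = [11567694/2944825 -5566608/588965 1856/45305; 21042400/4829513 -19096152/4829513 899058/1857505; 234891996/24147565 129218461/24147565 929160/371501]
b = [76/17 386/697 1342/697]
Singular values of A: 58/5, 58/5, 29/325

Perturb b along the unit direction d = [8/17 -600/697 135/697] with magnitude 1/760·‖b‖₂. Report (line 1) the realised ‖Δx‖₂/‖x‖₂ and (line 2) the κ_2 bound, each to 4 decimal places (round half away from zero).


0.0032
0.1711

largest singular value 58/5, smallest 29/325
κ = σ_max/σ_min = (58/5)/(29/325) = 130.0000
κ_2(A)·‖δb‖/‖b‖ = 0.1711
solve Ax = b  →  x = [-4.2537 -2.1460 21.9050]
2-norm of b is 4.8990; of x, 22.4171
with δb = [0.0030 -0.0055 0.0012], A·Δx = δb → ‖Δx‖ = 0.0722
relative error = 0.0032
realised/bound (from unrounded values) ≈ 0.0188


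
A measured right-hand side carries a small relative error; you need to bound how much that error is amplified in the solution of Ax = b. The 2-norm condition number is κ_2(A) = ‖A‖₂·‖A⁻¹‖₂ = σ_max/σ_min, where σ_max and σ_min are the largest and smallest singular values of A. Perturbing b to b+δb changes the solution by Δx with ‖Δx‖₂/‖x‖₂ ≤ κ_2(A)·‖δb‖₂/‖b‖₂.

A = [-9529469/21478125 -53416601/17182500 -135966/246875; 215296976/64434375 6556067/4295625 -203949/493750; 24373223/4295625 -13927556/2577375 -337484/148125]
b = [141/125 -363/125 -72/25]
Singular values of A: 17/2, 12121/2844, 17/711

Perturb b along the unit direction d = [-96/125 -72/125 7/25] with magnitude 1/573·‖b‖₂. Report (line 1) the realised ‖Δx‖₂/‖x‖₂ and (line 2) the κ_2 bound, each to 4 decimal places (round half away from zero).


0.3933
0.6204

from the listed singular values, σ₁ = 17/2, σ_n = 17/711
κ = σ_max/σ_min = (17/2)/(17/711) = 355.5000
bound on ‖Δx‖/‖x‖: κ·ε = 355.5000·1/573 = 0.6204
solve Ax = b  →  x = [-0.7308 -0.2761 0.0988]
‖b‖ = 4.2426, ‖x‖ = 0.7874
with δb = [-0.0057 -0.0043 0.0021], A·Δx = δb → ‖Δx‖ = 0.3097
realised ‖Δx‖/‖x‖ = 0.3933
realised/bound (from unrounded values) ≈ 0.6339


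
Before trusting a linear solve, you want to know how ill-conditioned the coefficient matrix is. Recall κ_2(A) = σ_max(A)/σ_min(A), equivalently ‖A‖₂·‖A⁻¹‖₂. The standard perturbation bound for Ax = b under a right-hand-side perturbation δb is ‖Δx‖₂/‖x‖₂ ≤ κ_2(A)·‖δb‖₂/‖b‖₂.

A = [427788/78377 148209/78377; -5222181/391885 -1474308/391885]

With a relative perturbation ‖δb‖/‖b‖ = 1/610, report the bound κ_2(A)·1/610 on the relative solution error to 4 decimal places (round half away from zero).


0.0791

AᵀA = [188439282369/908721025 54935822592/908721025; 54935822592/908721025 16110838881/908721025]; tr = 8182004850/36348841, det = 791015625/36348841
char-poly roots: 225 and 3515625/36348841
κ = σ_max/σ_min = 15/(1875/6029) = 48.2320
perturbation bound = 48.2320·1/610 = 0.0791


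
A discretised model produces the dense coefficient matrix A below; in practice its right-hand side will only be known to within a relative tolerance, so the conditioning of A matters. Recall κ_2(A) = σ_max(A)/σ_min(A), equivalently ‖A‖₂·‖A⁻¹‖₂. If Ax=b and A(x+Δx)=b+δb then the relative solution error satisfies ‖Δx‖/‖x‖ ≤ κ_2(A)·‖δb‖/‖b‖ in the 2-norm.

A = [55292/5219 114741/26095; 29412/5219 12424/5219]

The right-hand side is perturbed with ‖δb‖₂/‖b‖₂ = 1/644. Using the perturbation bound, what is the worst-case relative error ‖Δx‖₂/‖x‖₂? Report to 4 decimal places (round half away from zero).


M = AᵀA = [13571872/94249 28274508/471245; 28274508/471245 58907929/2356225]. tr(M)=398204729/2356225, det(M)=456976/2356225
λ_max, λ_min = (398204729/2356225 ± √158562699244861041/5551796250625)/2 = 169, 2704/2356225
so κ_2 = √(169 / (2704/2356225)) = 383.7500
bound on ‖Δx‖/‖x‖: κ·ε = 383.7500·1/644 = 0.5959

0.5959


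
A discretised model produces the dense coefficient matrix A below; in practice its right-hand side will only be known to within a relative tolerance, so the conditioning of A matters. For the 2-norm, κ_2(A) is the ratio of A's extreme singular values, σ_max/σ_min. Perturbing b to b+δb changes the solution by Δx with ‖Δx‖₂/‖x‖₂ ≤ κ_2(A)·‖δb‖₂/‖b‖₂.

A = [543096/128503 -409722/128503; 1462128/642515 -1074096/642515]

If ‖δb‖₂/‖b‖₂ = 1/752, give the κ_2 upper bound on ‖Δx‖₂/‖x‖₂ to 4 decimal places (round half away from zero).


0.2513

form AᵀA = [32912283456/1428462025 -24683132592/1428462025; -24683132592/1428462025 18513789444/1428462025] with trace 2057042916/57138481 and determinant 2073600/57138481
λ_max, λ_min = (2057042916/57138481 ± √4230951628848976656/3264806010987361)/2 = 36, 57600/57138481
κ_2(A) = √(λ_max/λ_min) = √(36 / (57600/57138481)) = 188.9750
perturbation bound = 188.9750·1/752 = 0.2513


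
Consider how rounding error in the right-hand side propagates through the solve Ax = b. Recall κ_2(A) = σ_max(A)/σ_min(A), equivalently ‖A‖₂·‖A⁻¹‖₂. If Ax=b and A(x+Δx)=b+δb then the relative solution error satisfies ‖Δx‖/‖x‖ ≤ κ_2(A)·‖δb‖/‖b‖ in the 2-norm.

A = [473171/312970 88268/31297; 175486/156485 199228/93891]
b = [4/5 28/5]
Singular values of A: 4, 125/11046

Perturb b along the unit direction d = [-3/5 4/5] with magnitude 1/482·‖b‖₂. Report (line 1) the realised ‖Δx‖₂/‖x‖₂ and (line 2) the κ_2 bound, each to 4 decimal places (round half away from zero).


from the listed singular values, σ₁ = 4, σ_n = 125/11046
κ_2(A) = 4 / (125/11046) = 353.4720
κ_2(A)·‖δb‖/‖b‖ = 0.7333
solve Ax = b  →  x = [-311.4165 167.2221]
‖b‖ = 5.6569, ‖x‖ = 353.4734
Δx = A⁻¹·δb where δb = 1/482·5.6569·d; ‖Δx‖ = 1.0371
relative error = 0.0029
so the bound overstates the realised error by a factor of ≈ 249.9434 (computed from the unrounded values)

0.0029
0.7333


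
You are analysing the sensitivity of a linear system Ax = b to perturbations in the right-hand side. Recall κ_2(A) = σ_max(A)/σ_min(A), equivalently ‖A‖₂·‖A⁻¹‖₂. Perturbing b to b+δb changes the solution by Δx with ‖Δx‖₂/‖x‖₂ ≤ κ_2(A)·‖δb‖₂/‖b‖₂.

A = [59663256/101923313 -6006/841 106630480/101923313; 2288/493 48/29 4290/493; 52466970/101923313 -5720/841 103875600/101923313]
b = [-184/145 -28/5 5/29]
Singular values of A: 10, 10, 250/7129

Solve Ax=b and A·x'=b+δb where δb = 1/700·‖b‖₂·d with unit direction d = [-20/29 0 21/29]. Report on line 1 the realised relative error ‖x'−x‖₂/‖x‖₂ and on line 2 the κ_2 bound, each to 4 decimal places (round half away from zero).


0.0082
0.4074

from the listed singular values, σ₁ = 10, σ_n = 250/7129
κ = σ_max/σ_min = 10/(250/7129) = 285.1600
κ_2(A)·‖δb‖/‖b‖ = 0.4074
solve Ax = b  →  x = [-25.4273 -0.0138 12.9203]
‖b‖ = 5.7446, ‖x‖ = 28.5216
Δx = A⁻¹·δb where δb = 1/700·5.7446·d; ‖Δx‖ = 0.2340
realised ‖Δx‖/‖x‖ = 0.0082
realised/bound (from unrounded values) ≈ 0.0201


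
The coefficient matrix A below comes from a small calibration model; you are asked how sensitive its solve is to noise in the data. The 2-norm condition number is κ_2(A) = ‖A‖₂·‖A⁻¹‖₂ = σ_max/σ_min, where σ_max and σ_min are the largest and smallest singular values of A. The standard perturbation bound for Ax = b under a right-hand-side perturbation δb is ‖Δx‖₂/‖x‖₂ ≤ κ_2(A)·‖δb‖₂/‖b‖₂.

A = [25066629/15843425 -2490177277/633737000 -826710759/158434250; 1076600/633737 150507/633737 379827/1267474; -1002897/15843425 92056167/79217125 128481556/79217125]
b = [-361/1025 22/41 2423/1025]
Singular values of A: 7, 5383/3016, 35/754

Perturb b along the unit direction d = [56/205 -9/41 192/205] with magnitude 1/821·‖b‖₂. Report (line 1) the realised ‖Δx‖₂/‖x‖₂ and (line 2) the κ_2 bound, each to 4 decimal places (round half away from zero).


σ_max = 7, σ_min = 35/754
κ_2(A) = 7 / (35/754) = 150.8000
perturbation bound = 150.8000·1/821 = 0.1837
solve Ax = b  →  x = [0.5153 -34.3112 26.0613]
‖b‖ = 2.4495, ‖x‖ = 43.0896
re-solving with b+δb shifts x by Δx of norm 0.0643
dividing the unrounded norms, ‖Δx‖/‖x‖ = 0.0015
so the bound overstates the realised error by a factor of ≈ 123.1388 (computed from the unrounded values)

0.0015
0.1837


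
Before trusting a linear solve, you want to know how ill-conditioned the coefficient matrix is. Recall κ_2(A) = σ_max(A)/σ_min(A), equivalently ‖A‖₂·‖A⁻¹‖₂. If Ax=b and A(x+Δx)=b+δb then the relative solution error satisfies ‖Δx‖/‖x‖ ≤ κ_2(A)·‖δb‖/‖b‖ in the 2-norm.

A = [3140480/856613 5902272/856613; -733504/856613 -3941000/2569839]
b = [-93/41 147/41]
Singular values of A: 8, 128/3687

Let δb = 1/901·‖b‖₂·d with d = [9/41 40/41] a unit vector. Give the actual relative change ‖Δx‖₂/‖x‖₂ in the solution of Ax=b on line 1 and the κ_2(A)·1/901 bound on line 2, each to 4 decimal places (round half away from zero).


0.0016
0.2558

σ_max = 8, σ_min = 128/3687
κ_2(A) = 8 / (128/3687) = 230.4375
perturbation bound = 230.4375·1/901 = 0.2558
solve Ax = b  →  x = [-76.4242 40.3346]
‖b‖₂ = 4.2426 and ‖x‖₂ = 86.4149
δb = ε·‖b‖·d = [0.0010 0.0046]; solving A·Δx = δb gives ‖Δx‖ = 0.1356
dividing the unrounded norms, ‖Δx‖/‖x‖ = 0.0016
realised/bound (from unrounded values) ≈ 0.0061


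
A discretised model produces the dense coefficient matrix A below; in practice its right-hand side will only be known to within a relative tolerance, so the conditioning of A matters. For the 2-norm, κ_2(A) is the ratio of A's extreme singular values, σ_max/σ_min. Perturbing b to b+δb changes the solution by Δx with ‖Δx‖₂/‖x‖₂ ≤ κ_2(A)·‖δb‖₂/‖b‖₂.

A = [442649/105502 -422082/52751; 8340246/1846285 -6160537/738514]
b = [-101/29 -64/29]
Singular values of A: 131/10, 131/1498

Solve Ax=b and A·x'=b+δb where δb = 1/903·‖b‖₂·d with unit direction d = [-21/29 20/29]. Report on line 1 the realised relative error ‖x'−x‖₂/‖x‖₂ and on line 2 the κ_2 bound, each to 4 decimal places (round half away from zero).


σ_max = 131/10, σ_min = 131/1498
κ = σ_max/σ_min = (131/10)/(131/1498) = 149.8000
worst-case relative error ≤ 149.8000 × 1/903 = 0.1659
solve Ax = b  →  x = [9.9461 5.6507]
‖b‖ = 4.1231, ‖x‖ = 11.4392
Δx = A⁻¹·δb where δb = 1/903·4.1231·d; ‖Δx‖ = 0.0522
relative error = 0.0046
tightness: 0.0046 against a bound of 0.1659 (unrounded ratio ≈ 0.0275)

0.0046
0.1659


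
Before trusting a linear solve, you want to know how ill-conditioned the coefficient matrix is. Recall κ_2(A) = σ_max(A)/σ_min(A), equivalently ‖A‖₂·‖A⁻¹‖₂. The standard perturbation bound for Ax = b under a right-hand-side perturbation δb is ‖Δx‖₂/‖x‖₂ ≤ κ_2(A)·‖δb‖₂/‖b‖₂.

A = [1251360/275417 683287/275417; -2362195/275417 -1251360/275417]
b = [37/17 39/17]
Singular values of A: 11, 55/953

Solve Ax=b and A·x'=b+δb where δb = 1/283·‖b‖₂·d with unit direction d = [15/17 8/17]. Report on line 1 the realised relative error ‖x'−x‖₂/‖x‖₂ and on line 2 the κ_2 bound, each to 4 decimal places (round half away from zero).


largest singular value 11, smallest 55/953
condition number: 11 ÷ (55/953) = 190.6000
κ_2(A)·‖δb‖/‖b‖ = 0.6735
solve Ax = b  →  x = [-24.5422 45.8235]
2-norm of b is 3.1623; of x, 51.9819
Δx = A⁻¹·δb where δb = 1/283·3.1623·d; ‖Δx‖ = 0.1936
dividing the unrounded norms, ‖Δx‖/‖x‖ = 0.0037
realised/bound (from unrounded values) ≈ 0.0055

0.0037
0.6735


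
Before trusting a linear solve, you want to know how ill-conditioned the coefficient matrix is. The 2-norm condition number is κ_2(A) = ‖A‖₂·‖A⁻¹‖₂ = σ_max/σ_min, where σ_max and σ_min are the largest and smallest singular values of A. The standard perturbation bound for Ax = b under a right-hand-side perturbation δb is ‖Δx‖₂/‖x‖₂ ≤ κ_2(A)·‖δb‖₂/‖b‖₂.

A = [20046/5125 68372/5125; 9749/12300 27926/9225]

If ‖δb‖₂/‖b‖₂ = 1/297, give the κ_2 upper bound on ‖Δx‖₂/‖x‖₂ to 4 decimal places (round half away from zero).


form AᵀA = [35836609/2250000 46052783/843750; 46052783/843750 236852884/1265625] with trace 6579481/32400 and determinant 361/225
solving λ² − 6579481/32400·λ + 361/225 = 0 gives λ = 3249/16, 16/2025
so κ_2 = √((3249/16) / (16/2025)) = 160.3125
perturbation bound = 160.3125·1/297 = 0.5398

0.5398


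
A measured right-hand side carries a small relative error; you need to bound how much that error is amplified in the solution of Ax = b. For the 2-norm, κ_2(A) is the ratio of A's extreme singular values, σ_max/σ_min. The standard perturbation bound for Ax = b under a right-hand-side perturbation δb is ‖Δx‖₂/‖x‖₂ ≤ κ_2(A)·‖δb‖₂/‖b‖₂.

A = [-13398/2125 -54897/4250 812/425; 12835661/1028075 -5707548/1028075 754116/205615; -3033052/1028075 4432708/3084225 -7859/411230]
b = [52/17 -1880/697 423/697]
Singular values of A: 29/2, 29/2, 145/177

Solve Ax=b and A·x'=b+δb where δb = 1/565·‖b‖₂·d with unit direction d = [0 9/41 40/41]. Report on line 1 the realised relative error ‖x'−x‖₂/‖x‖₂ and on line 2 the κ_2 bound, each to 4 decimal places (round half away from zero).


from the listed singular values, σ₁ = 29/2, σ_n = 145/177
κ_2(A) = (29/2) / (145/177) = 17.7000
bound on ‖Δx‖/‖x‖: κ·ε = 17.7000·1/565 = 0.0313
solve Ax = b  →  x = [-0.2604 -0.1126 -0.0193]
2-norm of b is 4.1231; of x, 0.2844
re-solving with b+δb shifts x by Δx of norm 0.0089
dividing the unrounded norms, ‖Δx‖/‖x‖ = 0.0313
tightness: 0.0313 against a bound of 0.0313; the bound is attained (ratio 1)

0.0313
0.0313


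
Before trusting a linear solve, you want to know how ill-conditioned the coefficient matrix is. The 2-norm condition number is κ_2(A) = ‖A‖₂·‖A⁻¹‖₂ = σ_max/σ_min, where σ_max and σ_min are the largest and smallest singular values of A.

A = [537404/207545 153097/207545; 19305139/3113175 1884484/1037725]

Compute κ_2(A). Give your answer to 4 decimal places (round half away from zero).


M = AᵀA = [2589757870609/57348275625 251780154304/19116091875; 251780154304/19116091875 24480752849/6372030625]. tr(M)=4496135434/91757241, det(M)=1500625/91757241
char-poly roots: 49 and 30625/91757241
so κ_2 = √(49 / (30625/91757241)) = 383.1600

383.1600


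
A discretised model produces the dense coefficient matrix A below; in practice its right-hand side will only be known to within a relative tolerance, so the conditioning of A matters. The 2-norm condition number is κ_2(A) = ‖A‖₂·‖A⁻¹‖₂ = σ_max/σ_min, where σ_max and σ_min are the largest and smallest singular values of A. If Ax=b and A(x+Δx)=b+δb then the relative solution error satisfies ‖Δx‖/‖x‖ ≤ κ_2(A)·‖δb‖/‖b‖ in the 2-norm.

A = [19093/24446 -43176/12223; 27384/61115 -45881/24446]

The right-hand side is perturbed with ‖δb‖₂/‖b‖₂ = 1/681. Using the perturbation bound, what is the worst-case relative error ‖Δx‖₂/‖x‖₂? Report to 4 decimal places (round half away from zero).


0.2112

M = AᵀA = [41913841/51696100 -9304848/2584805; -9304848/2584805 33085585/2067844]. tr(M)=434526733/25848050, det(M)=2825761/206784400
char-poly roots: 1681/100 and 1681/2067844
κ_2(A) = √(λ_max/λ_min) = √((1681/100) / (1681/2067844)) = 143.8000
κ_2(A)·‖δb‖/‖b‖ = 0.2112


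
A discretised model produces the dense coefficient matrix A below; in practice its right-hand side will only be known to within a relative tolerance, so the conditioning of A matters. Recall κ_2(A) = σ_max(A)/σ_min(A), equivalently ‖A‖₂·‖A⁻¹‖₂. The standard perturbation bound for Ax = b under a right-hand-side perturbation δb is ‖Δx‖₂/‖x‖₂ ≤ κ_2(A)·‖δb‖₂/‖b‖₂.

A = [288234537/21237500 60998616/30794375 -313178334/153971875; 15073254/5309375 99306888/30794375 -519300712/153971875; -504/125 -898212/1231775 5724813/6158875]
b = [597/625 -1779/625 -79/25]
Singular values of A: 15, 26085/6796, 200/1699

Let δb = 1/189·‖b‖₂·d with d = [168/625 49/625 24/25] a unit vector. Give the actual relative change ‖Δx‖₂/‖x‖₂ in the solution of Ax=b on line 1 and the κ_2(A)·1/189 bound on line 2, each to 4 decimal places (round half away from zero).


largest singular value 15, smallest 200/1699
κ_2(A) = 15 / (200/1699) = 127.4250
worst-case relative error ≤ 127.4250 × 1/189 = 0.6742
solve Ax = b  →  x = [0.2828 -18.9593 -17.0460]
2-norm of b is 4.3589; of x, 25.4971
re-solving with b+δb shifts x by Δx of norm 0.1959
realised ‖Δx‖/‖x‖ = 0.0077
so the bound overstates the realised error by a factor of ≈ 87.7414 (computed from the unrounded values)

0.0077
0.6742


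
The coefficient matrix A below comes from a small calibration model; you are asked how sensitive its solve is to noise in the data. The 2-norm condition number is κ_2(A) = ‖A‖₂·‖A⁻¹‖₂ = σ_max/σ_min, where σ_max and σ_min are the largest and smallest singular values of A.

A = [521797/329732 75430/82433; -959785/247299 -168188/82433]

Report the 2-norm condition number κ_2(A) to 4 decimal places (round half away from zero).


AᵀA = [101712691849/5789992464 2259688525/241249686; 2259688525/241249686 201046676/40208281]; tr = 452122537/20034576, det = 130321/1252161
solving λ² − 452122537/20034576·λ + 130321/1252161 = 0 gives λ = 361/16, 5776/1252161
σ_max=√(361/16)=(19/4), σ_min=√(5776/1252161)=(76/1119) → κ = 69.9375

69.9375


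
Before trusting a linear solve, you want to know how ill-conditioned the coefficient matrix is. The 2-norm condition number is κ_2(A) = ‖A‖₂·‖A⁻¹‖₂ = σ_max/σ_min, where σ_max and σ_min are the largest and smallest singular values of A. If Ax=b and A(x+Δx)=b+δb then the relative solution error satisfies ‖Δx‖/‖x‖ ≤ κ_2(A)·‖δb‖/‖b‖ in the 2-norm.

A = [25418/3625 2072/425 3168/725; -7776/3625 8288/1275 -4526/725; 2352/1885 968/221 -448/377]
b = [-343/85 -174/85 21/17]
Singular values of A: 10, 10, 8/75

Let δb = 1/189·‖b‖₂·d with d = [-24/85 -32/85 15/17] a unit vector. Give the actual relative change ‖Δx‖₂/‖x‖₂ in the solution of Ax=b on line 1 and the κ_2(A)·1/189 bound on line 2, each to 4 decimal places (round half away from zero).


σ_max = 10, σ_min = 8/75
κ_2(A) = 10 / (8/75) = 93.7500
perturbation bound = 93.7500·1/189 = 0.4960
solve Ax = b  →  x = [-19.0212 10.5404 17.8393]
‖b‖₂ = 4.6904 and ‖x‖₂ = 28.1273
Δx = A⁻¹·δb where δb = 1/189·4.6904·d; ‖Δx‖ = 0.2327
relative error = 0.0083
so the bound overstates the realised error by a factor of ≈ 59.9676 (computed from the unrounded values)

0.0083
0.4960


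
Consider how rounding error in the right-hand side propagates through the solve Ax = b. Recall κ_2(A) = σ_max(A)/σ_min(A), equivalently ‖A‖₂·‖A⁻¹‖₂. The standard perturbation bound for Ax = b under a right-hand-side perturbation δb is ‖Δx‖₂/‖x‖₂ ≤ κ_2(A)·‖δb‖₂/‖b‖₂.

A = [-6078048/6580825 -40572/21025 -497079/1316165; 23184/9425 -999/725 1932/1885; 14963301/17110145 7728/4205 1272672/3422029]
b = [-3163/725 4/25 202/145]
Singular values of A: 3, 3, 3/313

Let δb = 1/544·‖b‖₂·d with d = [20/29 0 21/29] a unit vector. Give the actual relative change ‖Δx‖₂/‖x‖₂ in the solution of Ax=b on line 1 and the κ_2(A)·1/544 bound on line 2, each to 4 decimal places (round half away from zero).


0.0042
0.5754

from the listed singular values, σ₁ = 3, σ_n = 3/313
condition number: 3 ÷ (3/313) = 313.0000
worst-case relative error ≤ 313.0000 × 1/544 = 0.5754
solve Ax = b  →  x = [80.8824 1.1954 -192.3546]
2-norm of b is 4.5826; of x, 208.6712
with δb = [0.0058 0.0000 0.0061], A·Δx = δb → ‖Δx‖ = 0.8789
realised ‖Δx‖/‖x‖ = 0.0042
so the bound overstates the realised error by a factor of ≈ 136.6074 (computed from the unrounded values)


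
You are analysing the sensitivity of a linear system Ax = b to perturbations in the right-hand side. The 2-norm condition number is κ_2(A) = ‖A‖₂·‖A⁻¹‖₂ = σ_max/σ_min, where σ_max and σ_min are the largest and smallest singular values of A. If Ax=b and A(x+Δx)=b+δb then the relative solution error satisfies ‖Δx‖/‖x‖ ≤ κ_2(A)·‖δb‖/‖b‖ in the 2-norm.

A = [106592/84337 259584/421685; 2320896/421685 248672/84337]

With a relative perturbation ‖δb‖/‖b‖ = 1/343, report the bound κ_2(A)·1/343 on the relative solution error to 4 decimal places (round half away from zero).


0.3528

form AᵀA = [3373351936/105781225 71958528/4231249; 71958528/4231249 959742976/105781225] with trace 14993408/366025 and determinant 1048576/9150625
eigenvalues of AᵀA: λ = (tr ± √(tr²−4·det))/2 = 1024/25, 1024/366025
σ_max=√(1024/25)=(32/5), σ_min=√(1024/366025)=(32/605) → κ = 121.0000
worst-case relative error ≤ 121.0000 × 1/343 = 0.3528


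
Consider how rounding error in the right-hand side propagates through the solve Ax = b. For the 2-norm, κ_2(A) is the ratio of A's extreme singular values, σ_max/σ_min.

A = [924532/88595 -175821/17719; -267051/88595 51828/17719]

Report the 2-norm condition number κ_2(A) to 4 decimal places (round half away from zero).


M = AᵀA = [37043026225/313962961 -35278572000/313962961; -35278572000/313962961 33599165625/313962961]. tr(M)=83997850/373321, det(M)=140625/373321
char-poly roots: 225 and 625/373321
so κ_2 = √(225 / (625/373321)) = 366.6000

366.6000


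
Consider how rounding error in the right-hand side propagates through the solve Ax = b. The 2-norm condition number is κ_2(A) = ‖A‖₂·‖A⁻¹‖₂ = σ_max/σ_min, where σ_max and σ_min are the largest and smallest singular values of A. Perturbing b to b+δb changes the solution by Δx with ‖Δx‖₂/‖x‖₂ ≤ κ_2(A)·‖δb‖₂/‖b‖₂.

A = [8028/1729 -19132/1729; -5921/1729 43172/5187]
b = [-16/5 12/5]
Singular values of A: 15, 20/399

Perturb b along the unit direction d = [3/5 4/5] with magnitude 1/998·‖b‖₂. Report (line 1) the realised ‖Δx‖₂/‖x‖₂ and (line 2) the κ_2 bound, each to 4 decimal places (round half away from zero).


σ_max = 15, σ_min = 20/399
κ = σ_max/σ_min = 15/(20/399) = 299.2500
worst-case relative error ≤ 299.2500 × 1/998 = 0.2998
solve Ax = b  →  x = [-0.1026 0.2462]
‖b‖₂ = 4.0000 and ‖x‖₂ = 0.2667
re-solving with b+δb shifts x by Δx of norm 0.0800
dividing the unrounded norms, ‖Δx‖/‖x‖ = 0.2998
realised/bound = 1 exactly: the bound is attained for this b and d

0.2998
0.2998


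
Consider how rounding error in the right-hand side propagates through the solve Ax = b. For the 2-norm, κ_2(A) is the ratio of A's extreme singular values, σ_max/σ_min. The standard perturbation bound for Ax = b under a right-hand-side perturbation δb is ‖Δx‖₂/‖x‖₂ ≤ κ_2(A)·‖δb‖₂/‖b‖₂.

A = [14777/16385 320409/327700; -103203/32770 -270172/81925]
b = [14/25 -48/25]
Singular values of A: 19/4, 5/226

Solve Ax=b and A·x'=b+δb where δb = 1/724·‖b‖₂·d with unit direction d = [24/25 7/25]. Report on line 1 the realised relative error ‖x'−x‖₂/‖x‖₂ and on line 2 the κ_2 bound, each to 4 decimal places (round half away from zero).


0.2965
0.2965

largest singular value 19/4, smallest 5/226
κ = σ_max/σ_min = (19/4)/(5/226) = 214.7000
κ_2(A)·‖δb‖/‖b‖ = 0.2965
solve Ax = b  →  x = [0.2904 0.3049]
‖b‖ = 2.0000, ‖x‖ = 0.4211
Δx = A⁻¹·δb where δb = 1/724·2.0000·d; ‖Δx‖ = 0.1249
relative error = 0.2965
realised/bound = 1 exactly: the bound is attained for this b and d


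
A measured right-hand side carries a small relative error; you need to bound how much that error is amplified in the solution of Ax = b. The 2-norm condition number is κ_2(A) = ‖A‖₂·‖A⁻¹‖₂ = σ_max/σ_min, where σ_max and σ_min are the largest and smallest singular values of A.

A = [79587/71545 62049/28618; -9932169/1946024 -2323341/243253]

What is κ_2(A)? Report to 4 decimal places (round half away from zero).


279.2000

M = AᵀA = [1536796469529/56320782400 72033161733/1408019560; 72033161733/1408019560 13506440373/140801956]. tr(M)=24011669961/194881600, det(M)=151807041/779526400
char-poly roots: 12321/100 and 12321/7795264
κ_2(A) = √(λ_max/λ_min) = √((12321/100) / (12321/7795264)) = 279.2000


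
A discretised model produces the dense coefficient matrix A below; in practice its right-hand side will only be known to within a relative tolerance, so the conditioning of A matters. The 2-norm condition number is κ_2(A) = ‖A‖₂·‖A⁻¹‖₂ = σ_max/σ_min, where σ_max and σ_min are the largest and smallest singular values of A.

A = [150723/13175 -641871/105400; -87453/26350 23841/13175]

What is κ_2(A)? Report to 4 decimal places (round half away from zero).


372.0000

M = AᵀA = [157628349/1110916 -168135345/2221832; -168135345/2221832 717400881/17774656]. tr(M)=11209185/61504, det(M)=59049/246016
λ_max, λ_min = (11209185/61504 ± √125642196614529/3782742016)/2 = 729/4, 81/61504
σ_max=√(729/4)=(27/2), σ_min=√(81/61504)=(9/248) → κ = 372.0000


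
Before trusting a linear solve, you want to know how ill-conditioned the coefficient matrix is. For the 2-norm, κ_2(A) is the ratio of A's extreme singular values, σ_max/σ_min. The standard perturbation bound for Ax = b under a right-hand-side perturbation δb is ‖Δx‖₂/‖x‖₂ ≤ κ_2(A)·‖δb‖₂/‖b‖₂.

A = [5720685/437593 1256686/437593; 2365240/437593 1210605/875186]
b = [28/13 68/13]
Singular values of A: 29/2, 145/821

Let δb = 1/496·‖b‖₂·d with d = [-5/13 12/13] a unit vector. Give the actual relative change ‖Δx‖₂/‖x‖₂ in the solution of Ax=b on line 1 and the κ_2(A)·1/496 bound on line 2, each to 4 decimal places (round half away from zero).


0.0029
0.1655

largest singular value 29/2, smallest 145/821
condition number: (29/2) ÷ (145/821) = 82.1000
κ_2(A)·‖δb‖/‖b‖ = 0.1655
solve Ax = b  →  x = [-4.7024 22.1564]
‖b‖ = 5.6569, ‖x‖ = 22.6500
with δb = [-0.0044 0.0105], A·Δx = δb → ‖Δx‖ = 0.0646
realised ‖Δx‖/‖x‖ = 0.0029
so the bound overstates the realised error by a factor of ≈ 58.0578 (computed from the unrounded values)


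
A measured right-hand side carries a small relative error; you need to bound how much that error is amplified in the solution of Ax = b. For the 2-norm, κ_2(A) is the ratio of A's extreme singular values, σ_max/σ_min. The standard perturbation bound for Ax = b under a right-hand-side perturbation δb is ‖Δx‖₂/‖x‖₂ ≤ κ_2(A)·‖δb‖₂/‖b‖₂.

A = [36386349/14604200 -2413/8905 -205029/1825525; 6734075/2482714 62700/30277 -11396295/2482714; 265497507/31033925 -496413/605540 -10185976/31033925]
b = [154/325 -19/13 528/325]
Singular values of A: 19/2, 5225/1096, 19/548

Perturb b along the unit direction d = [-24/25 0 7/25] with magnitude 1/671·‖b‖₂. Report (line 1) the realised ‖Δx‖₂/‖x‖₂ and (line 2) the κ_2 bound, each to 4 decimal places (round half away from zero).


0.2222
0.4083

largest singular value 19/2, smallest 19/548
condition number: (19/2) ÷ (19/548) = 274.0000
worst-case relative error ≤ 274.0000 × 1/671 = 0.4083
solve Ax = b  →  x = [0.1840 -0.1974 0.3380]
2-norm of b is 2.2361; of x, 0.4325
with δb = [-0.0032 0.0000 0.0009], A·Δx = δb → ‖Δx‖ = 0.0961
dividing the unrounded norms, ‖Δx‖/‖x‖ = 0.2222
so the bound overstates the realised error by a factor of ≈ 1.8376 (computed from the unrounded values)


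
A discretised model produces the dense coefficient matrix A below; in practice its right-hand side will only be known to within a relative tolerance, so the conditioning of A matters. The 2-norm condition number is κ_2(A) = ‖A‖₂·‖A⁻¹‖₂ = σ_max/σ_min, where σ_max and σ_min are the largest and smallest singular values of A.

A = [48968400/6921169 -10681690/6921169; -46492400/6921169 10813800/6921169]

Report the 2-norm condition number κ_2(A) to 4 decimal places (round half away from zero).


AᵀA = [132230720000/1389245681 -29750436000/1389245681; -29750436000/1389245681 6700408100/1389245681]; tr = 3388564100/33884041, det = 16000000/33884041
solving λ² − 3388564100/33884041·λ + 16000000/33884041 = 0 gives λ = 100, 160000/33884041
σ_max=√100=10, σ_min=√(160000/33884041)=(400/5821) → κ = 145.5250

145.5250


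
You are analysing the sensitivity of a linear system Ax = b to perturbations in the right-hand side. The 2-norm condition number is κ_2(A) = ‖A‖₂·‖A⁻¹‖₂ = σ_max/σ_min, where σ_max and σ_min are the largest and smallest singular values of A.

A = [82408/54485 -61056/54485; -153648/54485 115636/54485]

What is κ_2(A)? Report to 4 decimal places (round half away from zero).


M = AᵀA = [105186112/10272025 -78888384/10272025; -78888384/10272025 59167888/10272025]. tr(M)=6574160/410881, det(M)=1024/410881
char-poly roots: 16 and 64/410881
σ_max=√16=4, σ_min=√(64/410881)=(8/641) → κ = 320.5000

320.5000


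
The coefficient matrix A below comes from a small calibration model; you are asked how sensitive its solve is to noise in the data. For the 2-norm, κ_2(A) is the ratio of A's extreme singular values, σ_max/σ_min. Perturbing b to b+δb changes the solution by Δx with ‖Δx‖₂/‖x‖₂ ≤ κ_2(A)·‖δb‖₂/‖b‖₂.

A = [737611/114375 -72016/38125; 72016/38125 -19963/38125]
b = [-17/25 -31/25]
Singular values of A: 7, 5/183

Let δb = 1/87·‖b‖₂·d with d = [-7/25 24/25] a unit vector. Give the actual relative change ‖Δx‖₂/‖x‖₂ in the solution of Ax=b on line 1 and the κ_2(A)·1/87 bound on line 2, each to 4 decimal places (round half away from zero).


0.0163
2.9448

largest singular value 7, smallest 5/183
κ = σ_max/σ_min = 7/(5/183) = 256.2000
κ_2(A)·‖δb‖/‖b‖ = 2.9448
solve Ax = b  →  x = [-10.3851 -35.0960]
‖b‖ = 1.4142, ‖x‖ = 36.6003
with δb = [-0.0046 0.0156], A·Δx = δb → ‖Δx‖ = 0.5949
relative error = 0.0163
tightness: 0.0163 against a bound of 2.9448 (unrounded ratio ≈ 0.0055)


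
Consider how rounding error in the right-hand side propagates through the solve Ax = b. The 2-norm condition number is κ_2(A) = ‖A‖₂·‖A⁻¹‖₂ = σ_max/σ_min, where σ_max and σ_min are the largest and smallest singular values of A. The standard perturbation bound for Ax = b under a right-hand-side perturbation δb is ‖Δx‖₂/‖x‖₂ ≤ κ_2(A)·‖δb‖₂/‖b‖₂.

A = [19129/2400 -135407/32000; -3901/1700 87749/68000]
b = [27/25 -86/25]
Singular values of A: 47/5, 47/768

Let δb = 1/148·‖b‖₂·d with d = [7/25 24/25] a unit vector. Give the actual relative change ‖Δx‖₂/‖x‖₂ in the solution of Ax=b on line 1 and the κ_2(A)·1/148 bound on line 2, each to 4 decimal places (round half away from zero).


σ_max = 47/5, σ_min = 47/768
κ_2(A) = (47/5) / (47/768) = 153.6000
κ_2(A)·‖δb‖/‖b‖ = 1.0378
solve Ax = b  →  x = [-22.8811 -43.3542]
‖b‖₂ = 3.6056 and ‖x‖₂ = 49.0217
Δx = A⁻¹·δb where δb = 1/148·3.6056·d; ‖Δx‖ = 0.3981
realised ‖Δx‖/‖x‖ = 0.0081
realised/bound (from unrounded values) ≈ 0.0078

0.0081
1.0378
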